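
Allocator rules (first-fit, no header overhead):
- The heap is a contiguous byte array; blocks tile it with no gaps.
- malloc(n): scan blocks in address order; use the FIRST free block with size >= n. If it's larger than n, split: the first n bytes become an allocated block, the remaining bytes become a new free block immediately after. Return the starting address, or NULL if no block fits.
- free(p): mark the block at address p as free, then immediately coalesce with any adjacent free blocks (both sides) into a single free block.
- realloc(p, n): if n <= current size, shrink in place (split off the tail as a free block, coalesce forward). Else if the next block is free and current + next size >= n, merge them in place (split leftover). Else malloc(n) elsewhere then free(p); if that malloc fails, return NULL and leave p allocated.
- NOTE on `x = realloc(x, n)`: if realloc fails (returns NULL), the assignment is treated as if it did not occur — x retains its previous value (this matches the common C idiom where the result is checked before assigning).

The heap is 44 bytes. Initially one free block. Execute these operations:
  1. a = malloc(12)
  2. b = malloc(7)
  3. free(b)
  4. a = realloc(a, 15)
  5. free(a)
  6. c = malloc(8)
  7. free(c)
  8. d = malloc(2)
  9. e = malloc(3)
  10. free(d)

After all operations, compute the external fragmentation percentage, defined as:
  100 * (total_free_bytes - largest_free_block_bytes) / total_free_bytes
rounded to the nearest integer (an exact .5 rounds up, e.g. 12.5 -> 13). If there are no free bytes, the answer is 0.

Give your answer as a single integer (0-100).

Answer: 5

Derivation:
Op 1: a = malloc(12) -> a = 0; heap: [0-11 ALLOC][12-43 FREE]
Op 2: b = malloc(7) -> b = 12; heap: [0-11 ALLOC][12-18 ALLOC][19-43 FREE]
Op 3: free(b) -> (freed b); heap: [0-11 ALLOC][12-43 FREE]
Op 4: a = realloc(a, 15) -> a = 0; heap: [0-14 ALLOC][15-43 FREE]
Op 5: free(a) -> (freed a); heap: [0-43 FREE]
Op 6: c = malloc(8) -> c = 0; heap: [0-7 ALLOC][8-43 FREE]
Op 7: free(c) -> (freed c); heap: [0-43 FREE]
Op 8: d = malloc(2) -> d = 0; heap: [0-1 ALLOC][2-43 FREE]
Op 9: e = malloc(3) -> e = 2; heap: [0-1 ALLOC][2-4 ALLOC][5-43 FREE]
Op 10: free(d) -> (freed d); heap: [0-1 FREE][2-4 ALLOC][5-43 FREE]
Free blocks: [2 39] total_free=41 largest=39 -> 100*(41-39)/41 = 200/41 ≈ 4.878 -> rounds to 5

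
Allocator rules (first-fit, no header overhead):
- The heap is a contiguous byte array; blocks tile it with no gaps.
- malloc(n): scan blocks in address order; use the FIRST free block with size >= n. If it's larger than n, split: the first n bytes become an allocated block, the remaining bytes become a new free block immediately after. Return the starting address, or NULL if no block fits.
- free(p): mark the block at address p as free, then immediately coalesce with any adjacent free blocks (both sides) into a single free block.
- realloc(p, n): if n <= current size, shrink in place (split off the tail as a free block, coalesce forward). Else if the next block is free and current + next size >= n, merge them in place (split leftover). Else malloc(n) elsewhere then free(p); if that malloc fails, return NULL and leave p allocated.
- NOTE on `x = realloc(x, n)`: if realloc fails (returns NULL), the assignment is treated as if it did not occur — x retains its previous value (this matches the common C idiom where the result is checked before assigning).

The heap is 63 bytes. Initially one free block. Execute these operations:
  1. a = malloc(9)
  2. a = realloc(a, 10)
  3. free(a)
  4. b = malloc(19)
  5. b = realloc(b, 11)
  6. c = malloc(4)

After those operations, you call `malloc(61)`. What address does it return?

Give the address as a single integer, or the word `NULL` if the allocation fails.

Answer: NULL

Derivation:
Op 1: a = malloc(9) -> a = 0; heap: [0-8 ALLOC][9-62 FREE]
Op 2: a = realloc(a, 10) -> a = 0; heap: [0-9 ALLOC][10-62 FREE]
Op 3: free(a) -> (freed a); heap: [0-62 FREE]
Op 4: b = malloc(19) -> b = 0; heap: [0-18 ALLOC][19-62 FREE]
Op 5: b = realloc(b, 11) -> b = 0; heap: [0-10 ALLOC][11-62 FREE]
Op 6: c = malloc(4) -> c = 11; heap: [0-10 ALLOC][11-14 ALLOC][15-62 FREE]
malloc(61): first-fit scan over [0-10 ALLOC][11-14 ALLOC][15-62 FREE] -> NULL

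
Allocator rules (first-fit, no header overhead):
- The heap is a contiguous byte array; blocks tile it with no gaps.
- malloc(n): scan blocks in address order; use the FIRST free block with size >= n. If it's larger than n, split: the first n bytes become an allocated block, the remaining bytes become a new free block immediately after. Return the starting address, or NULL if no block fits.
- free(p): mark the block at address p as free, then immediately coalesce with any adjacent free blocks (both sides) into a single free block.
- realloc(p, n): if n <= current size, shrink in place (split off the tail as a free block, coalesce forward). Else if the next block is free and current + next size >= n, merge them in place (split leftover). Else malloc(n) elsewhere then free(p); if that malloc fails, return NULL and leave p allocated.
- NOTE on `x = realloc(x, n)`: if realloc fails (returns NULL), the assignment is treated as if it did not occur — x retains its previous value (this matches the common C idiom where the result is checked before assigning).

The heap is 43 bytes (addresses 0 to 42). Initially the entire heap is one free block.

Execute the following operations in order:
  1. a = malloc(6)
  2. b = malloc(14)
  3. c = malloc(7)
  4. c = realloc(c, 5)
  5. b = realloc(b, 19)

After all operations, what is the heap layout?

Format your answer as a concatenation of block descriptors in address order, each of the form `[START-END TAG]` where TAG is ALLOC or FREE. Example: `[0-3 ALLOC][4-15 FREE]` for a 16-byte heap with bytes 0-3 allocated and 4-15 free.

Answer: [0-5 ALLOC][6-19 ALLOC][20-24 ALLOC][25-42 FREE]

Derivation:
Op 1: a = malloc(6) -> a = 0; heap: [0-5 ALLOC][6-42 FREE]
Op 2: b = malloc(14) -> b = 6; heap: [0-5 ALLOC][6-19 ALLOC][20-42 FREE]
Op 3: c = malloc(7) -> c = 20; heap: [0-5 ALLOC][6-19 ALLOC][20-26 ALLOC][27-42 FREE]
Op 4: c = realloc(c, 5) -> c = 20; heap: [0-5 ALLOC][6-19 ALLOC][20-24 ALLOC][25-42 FREE]
Op 5: b = realloc(b, 19) -> NULL (b unchanged); heap: [0-5 ALLOC][6-19 ALLOC][20-24 ALLOC][25-42 FREE]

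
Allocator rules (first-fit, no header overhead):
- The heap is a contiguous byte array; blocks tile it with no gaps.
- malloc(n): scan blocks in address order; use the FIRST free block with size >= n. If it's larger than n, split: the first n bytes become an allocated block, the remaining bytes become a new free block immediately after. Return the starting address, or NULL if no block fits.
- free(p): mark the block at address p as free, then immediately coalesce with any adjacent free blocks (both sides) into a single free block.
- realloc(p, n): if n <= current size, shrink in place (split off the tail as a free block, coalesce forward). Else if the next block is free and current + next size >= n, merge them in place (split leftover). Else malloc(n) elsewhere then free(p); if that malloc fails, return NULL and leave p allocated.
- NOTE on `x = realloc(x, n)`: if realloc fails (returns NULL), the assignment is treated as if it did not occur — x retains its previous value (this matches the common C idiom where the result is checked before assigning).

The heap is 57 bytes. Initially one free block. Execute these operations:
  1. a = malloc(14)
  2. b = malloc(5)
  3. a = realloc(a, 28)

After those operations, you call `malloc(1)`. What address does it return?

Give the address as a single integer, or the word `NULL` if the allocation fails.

Answer: 0

Derivation:
Op 1: a = malloc(14) -> a = 0; heap: [0-13 ALLOC][14-56 FREE]
Op 2: b = malloc(5) -> b = 14; heap: [0-13 ALLOC][14-18 ALLOC][19-56 FREE]
Op 3: a = realloc(a, 28) -> a = 19; heap: [0-13 FREE][14-18 ALLOC][19-46 ALLOC][47-56 FREE]
malloc(1): first-fit scan over [0-13 FREE][14-18 ALLOC][19-46 ALLOC][47-56 FREE] -> 0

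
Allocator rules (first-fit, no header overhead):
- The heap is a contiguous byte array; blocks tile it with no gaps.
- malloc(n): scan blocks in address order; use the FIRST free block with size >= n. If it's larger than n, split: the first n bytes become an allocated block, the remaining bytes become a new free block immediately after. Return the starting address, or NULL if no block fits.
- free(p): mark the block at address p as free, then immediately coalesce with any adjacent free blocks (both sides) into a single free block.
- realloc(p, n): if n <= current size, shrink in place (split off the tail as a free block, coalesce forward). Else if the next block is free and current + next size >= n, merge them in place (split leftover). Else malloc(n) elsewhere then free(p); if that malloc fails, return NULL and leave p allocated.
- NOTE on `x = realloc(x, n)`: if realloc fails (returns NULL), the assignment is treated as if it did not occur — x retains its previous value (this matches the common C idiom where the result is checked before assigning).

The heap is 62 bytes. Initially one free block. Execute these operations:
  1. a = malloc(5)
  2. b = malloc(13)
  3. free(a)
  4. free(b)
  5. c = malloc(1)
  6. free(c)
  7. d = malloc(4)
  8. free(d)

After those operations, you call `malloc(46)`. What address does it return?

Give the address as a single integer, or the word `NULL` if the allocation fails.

Op 1: a = malloc(5) -> a = 0; heap: [0-4 ALLOC][5-61 FREE]
Op 2: b = malloc(13) -> b = 5; heap: [0-4 ALLOC][5-17 ALLOC][18-61 FREE]
Op 3: free(a) -> (freed a); heap: [0-4 FREE][5-17 ALLOC][18-61 FREE]
Op 4: free(b) -> (freed b); heap: [0-61 FREE]
Op 5: c = malloc(1) -> c = 0; heap: [0-0 ALLOC][1-61 FREE]
Op 6: free(c) -> (freed c); heap: [0-61 FREE]
Op 7: d = malloc(4) -> d = 0; heap: [0-3 ALLOC][4-61 FREE]
Op 8: free(d) -> (freed d); heap: [0-61 FREE]
malloc(46): first-fit scan over [0-61 FREE] -> 0

Answer: 0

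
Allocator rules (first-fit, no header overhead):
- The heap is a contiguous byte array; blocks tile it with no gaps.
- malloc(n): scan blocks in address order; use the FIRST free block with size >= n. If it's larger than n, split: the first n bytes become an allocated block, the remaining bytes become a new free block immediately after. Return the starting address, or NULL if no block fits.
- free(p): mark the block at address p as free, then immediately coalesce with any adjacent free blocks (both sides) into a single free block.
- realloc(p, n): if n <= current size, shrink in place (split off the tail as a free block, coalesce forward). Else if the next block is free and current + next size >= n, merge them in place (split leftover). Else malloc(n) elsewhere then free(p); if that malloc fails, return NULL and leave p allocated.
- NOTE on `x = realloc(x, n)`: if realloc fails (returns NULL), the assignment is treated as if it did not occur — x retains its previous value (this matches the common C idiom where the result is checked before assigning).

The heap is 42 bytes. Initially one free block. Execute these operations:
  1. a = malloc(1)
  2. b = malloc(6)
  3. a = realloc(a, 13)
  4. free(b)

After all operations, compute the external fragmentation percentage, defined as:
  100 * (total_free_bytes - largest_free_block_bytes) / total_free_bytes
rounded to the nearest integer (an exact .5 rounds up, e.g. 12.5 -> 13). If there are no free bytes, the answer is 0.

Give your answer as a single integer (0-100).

Op 1: a = malloc(1) -> a = 0; heap: [0-0 ALLOC][1-41 FREE]
Op 2: b = malloc(6) -> b = 1; heap: [0-0 ALLOC][1-6 ALLOC][7-41 FREE]
Op 3: a = realloc(a, 13) -> a = 7; heap: [0-0 FREE][1-6 ALLOC][7-19 ALLOC][20-41 FREE]
Op 4: free(b) -> (freed b); heap: [0-6 FREE][7-19 ALLOC][20-41 FREE]
Free blocks: [7 22] total_free=29 largest=22 -> 100*(29-22)/29 = 700/29 ≈ 24.138 -> rounds to 24

Answer: 24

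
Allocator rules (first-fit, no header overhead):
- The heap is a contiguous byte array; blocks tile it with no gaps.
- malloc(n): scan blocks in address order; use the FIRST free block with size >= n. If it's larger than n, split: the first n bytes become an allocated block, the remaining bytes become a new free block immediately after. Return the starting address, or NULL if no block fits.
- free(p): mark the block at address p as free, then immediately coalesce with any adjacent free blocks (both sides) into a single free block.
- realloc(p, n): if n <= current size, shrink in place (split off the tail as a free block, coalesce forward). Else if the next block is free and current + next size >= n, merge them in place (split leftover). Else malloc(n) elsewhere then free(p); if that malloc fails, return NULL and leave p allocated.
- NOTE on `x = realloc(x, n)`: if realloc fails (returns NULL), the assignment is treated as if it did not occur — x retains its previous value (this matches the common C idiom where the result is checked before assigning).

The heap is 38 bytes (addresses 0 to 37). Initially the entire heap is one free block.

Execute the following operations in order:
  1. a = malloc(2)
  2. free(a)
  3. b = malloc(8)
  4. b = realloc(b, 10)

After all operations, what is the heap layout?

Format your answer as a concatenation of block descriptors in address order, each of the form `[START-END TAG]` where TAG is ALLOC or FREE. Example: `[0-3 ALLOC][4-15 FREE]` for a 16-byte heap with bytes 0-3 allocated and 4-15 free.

Answer: [0-9 ALLOC][10-37 FREE]

Derivation:
Op 1: a = malloc(2) -> a = 0; heap: [0-1 ALLOC][2-37 FREE]
Op 2: free(a) -> (freed a); heap: [0-37 FREE]
Op 3: b = malloc(8) -> b = 0; heap: [0-7 ALLOC][8-37 FREE]
Op 4: b = realloc(b, 10) -> b = 0; heap: [0-9 ALLOC][10-37 FREE]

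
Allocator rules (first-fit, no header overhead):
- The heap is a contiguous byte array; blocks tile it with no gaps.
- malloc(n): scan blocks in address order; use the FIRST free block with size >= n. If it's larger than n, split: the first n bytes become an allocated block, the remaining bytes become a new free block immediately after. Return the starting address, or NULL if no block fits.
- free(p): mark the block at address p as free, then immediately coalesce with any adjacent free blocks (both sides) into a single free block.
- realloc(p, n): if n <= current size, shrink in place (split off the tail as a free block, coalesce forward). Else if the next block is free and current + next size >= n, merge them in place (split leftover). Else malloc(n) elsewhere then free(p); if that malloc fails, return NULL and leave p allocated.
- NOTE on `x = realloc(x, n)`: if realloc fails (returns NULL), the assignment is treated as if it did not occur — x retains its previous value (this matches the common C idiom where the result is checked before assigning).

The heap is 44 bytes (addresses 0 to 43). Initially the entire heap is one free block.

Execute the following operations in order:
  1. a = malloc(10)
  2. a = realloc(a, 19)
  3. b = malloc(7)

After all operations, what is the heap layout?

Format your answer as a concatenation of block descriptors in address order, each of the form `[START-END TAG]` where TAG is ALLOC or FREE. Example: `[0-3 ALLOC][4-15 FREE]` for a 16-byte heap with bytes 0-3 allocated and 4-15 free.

Op 1: a = malloc(10) -> a = 0; heap: [0-9 ALLOC][10-43 FREE]
Op 2: a = realloc(a, 19) -> a = 0; heap: [0-18 ALLOC][19-43 FREE]
Op 3: b = malloc(7) -> b = 19; heap: [0-18 ALLOC][19-25 ALLOC][26-43 FREE]

Answer: [0-18 ALLOC][19-25 ALLOC][26-43 FREE]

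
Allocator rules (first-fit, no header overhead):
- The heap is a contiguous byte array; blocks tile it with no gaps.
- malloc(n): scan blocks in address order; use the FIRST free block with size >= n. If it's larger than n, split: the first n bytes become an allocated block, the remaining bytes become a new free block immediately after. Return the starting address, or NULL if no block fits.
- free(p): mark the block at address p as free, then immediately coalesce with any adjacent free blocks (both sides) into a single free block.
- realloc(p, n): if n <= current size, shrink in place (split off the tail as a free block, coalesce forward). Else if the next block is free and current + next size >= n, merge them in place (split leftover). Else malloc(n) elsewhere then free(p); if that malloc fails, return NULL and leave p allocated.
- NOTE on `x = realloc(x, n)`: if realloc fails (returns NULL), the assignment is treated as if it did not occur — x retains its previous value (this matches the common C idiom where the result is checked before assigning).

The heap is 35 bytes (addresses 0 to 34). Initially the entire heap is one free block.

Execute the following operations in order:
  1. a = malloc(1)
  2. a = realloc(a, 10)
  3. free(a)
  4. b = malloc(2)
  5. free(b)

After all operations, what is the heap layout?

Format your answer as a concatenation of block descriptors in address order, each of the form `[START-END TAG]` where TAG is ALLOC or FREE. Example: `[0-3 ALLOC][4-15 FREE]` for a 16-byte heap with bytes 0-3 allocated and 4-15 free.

Op 1: a = malloc(1) -> a = 0; heap: [0-0 ALLOC][1-34 FREE]
Op 2: a = realloc(a, 10) -> a = 0; heap: [0-9 ALLOC][10-34 FREE]
Op 3: free(a) -> (freed a); heap: [0-34 FREE]
Op 4: b = malloc(2) -> b = 0; heap: [0-1 ALLOC][2-34 FREE]
Op 5: free(b) -> (freed b); heap: [0-34 FREE]

Answer: [0-34 FREE]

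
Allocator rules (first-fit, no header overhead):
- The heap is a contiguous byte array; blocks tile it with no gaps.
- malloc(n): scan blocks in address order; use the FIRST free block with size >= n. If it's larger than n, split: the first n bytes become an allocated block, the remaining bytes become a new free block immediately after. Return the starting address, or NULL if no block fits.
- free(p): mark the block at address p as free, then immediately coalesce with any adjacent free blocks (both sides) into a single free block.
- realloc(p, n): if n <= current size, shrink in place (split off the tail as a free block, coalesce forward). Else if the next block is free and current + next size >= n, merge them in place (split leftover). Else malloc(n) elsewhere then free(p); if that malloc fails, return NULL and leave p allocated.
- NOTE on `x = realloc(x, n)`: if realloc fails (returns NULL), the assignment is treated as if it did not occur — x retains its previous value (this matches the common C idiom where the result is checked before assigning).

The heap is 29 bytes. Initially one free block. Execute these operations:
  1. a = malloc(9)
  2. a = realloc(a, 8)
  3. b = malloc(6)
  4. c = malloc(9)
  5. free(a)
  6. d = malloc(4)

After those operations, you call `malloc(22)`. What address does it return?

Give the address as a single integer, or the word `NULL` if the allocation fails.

Op 1: a = malloc(9) -> a = 0; heap: [0-8 ALLOC][9-28 FREE]
Op 2: a = realloc(a, 8) -> a = 0; heap: [0-7 ALLOC][8-28 FREE]
Op 3: b = malloc(6) -> b = 8; heap: [0-7 ALLOC][8-13 ALLOC][14-28 FREE]
Op 4: c = malloc(9) -> c = 14; heap: [0-7 ALLOC][8-13 ALLOC][14-22 ALLOC][23-28 FREE]
Op 5: free(a) -> (freed a); heap: [0-7 FREE][8-13 ALLOC][14-22 ALLOC][23-28 FREE]
Op 6: d = malloc(4) -> d = 0; heap: [0-3 ALLOC][4-7 FREE][8-13 ALLOC][14-22 ALLOC][23-28 FREE]
malloc(22): first-fit scan over [0-3 ALLOC][4-7 FREE][8-13 ALLOC][14-22 ALLOC][23-28 FREE] -> NULL

Answer: NULL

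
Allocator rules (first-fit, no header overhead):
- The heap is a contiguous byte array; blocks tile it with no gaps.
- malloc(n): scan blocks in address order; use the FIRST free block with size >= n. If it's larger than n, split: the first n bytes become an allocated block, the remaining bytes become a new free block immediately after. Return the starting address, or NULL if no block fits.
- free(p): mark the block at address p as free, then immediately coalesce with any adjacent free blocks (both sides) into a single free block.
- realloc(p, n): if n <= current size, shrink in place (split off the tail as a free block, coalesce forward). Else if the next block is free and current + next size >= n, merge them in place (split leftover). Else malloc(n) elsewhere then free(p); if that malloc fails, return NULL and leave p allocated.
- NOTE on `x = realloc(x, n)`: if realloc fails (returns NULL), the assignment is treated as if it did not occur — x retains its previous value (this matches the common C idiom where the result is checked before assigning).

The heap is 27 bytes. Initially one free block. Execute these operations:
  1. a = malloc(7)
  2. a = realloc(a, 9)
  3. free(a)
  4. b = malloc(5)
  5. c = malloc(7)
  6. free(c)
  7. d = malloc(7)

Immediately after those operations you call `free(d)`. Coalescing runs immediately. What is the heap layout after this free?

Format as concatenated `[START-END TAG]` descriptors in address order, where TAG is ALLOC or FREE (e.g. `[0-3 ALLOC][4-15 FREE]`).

Answer: [0-4 ALLOC][5-26 FREE]

Derivation:
Op 1: a = malloc(7) -> a = 0; heap: [0-6 ALLOC][7-26 FREE]
Op 2: a = realloc(a, 9) -> a = 0; heap: [0-8 ALLOC][9-26 FREE]
Op 3: free(a) -> (freed a); heap: [0-26 FREE]
Op 4: b = malloc(5) -> b = 0; heap: [0-4 ALLOC][5-26 FREE]
Op 5: c = malloc(7) -> c = 5; heap: [0-4 ALLOC][5-11 ALLOC][12-26 FREE]
Op 6: free(c) -> (freed c); heap: [0-4 ALLOC][5-26 FREE]
Op 7: d = malloc(7) -> d = 5; heap: [0-4 ALLOC][5-11 ALLOC][12-26 FREE]
free(d): d = 5 -> block [5-11 ALLOC]; mark free, coalesce with adjacent free neighbors -> [0-4 ALLOC][5-26 FREE]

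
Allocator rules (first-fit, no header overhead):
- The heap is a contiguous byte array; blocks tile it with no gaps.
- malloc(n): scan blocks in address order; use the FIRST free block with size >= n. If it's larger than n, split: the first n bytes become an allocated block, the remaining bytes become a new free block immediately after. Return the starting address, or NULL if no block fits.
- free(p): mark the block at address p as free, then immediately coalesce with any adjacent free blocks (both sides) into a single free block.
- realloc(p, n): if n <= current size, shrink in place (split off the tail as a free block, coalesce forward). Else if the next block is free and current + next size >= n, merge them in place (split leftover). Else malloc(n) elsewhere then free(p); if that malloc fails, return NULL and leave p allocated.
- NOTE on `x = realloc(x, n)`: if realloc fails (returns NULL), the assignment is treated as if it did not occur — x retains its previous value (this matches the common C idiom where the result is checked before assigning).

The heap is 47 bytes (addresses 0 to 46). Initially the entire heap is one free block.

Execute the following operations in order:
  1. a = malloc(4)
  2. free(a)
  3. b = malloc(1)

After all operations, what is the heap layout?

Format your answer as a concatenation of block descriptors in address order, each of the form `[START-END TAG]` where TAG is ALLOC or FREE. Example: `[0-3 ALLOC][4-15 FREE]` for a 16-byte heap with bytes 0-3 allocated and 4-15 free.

Answer: [0-0 ALLOC][1-46 FREE]

Derivation:
Op 1: a = malloc(4) -> a = 0; heap: [0-3 ALLOC][4-46 FREE]
Op 2: free(a) -> (freed a); heap: [0-46 FREE]
Op 3: b = malloc(1) -> b = 0; heap: [0-0 ALLOC][1-46 FREE]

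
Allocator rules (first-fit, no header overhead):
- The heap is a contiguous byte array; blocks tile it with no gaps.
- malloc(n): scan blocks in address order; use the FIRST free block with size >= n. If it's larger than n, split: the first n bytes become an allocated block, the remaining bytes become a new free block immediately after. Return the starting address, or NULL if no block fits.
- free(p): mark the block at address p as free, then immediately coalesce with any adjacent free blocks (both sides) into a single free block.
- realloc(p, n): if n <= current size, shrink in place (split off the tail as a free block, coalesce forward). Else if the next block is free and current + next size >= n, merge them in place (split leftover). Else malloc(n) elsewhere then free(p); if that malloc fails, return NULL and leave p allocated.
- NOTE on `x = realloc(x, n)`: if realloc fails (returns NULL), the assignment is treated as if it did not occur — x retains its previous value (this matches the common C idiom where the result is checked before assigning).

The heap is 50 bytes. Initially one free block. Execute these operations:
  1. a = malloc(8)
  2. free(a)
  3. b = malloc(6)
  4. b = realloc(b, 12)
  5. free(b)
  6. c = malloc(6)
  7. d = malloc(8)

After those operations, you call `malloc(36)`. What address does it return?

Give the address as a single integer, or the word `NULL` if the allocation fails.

Op 1: a = malloc(8) -> a = 0; heap: [0-7 ALLOC][8-49 FREE]
Op 2: free(a) -> (freed a); heap: [0-49 FREE]
Op 3: b = malloc(6) -> b = 0; heap: [0-5 ALLOC][6-49 FREE]
Op 4: b = realloc(b, 12) -> b = 0; heap: [0-11 ALLOC][12-49 FREE]
Op 5: free(b) -> (freed b); heap: [0-49 FREE]
Op 6: c = malloc(6) -> c = 0; heap: [0-5 ALLOC][6-49 FREE]
Op 7: d = malloc(8) -> d = 6; heap: [0-5 ALLOC][6-13 ALLOC][14-49 FREE]
malloc(36): first-fit scan over [0-5 ALLOC][6-13 ALLOC][14-49 FREE] -> 14

Answer: 14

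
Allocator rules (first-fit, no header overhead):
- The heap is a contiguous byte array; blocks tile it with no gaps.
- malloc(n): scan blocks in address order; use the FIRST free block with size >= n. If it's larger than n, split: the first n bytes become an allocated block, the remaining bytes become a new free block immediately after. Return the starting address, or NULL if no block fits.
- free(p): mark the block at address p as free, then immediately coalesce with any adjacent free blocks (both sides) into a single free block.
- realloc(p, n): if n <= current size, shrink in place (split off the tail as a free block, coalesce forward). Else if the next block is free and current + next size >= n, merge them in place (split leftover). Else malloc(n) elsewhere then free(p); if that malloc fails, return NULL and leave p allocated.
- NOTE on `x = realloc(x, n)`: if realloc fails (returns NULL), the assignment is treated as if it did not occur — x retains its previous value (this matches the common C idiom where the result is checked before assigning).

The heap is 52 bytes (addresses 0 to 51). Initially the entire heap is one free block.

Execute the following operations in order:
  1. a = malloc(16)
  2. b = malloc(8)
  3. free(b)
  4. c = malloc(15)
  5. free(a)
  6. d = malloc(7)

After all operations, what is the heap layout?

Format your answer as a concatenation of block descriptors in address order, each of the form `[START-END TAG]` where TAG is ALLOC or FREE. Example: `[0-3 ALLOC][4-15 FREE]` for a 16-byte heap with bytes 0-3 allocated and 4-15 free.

Answer: [0-6 ALLOC][7-15 FREE][16-30 ALLOC][31-51 FREE]

Derivation:
Op 1: a = malloc(16) -> a = 0; heap: [0-15 ALLOC][16-51 FREE]
Op 2: b = malloc(8) -> b = 16; heap: [0-15 ALLOC][16-23 ALLOC][24-51 FREE]
Op 3: free(b) -> (freed b); heap: [0-15 ALLOC][16-51 FREE]
Op 4: c = malloc(15) -> c = 16; heap: [0-15 ALLOC][16-30 ALLOC][31-51 FREE]
Op 5: free(a) -> (freed a); heap: [0-15 FREE][16-30 ALLOC][31-51 FREE]
Op 6: d = malloc(7) -> d = 0; heap: [0-6 ALLOC][7-15 FREE][16-30 ALLOC][31-51 FREE]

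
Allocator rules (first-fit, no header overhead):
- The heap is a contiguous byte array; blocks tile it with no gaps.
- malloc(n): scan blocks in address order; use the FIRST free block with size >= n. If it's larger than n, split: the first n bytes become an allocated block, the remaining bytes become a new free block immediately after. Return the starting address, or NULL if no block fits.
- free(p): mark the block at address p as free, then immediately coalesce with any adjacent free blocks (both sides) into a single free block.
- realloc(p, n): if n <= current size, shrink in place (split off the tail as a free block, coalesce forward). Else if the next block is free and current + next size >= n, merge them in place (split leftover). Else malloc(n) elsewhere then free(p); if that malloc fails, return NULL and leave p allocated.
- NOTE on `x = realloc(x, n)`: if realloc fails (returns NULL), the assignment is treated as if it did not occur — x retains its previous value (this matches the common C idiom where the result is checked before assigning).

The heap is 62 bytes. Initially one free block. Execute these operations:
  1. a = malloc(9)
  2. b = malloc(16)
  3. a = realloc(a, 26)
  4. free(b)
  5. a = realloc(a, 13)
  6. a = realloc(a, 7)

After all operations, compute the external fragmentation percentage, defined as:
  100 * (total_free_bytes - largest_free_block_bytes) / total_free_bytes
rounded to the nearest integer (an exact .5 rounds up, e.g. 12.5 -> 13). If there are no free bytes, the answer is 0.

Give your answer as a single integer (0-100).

Op 1: a = malloc(9) -> a = 0; heap: [0-8 ALLOC][9-61 FREE]
Op 2: b = malloc(16) -> b = 9; heap: [0-8 ALLOC][9-24 ALLOC][25-61 FREE]
Op 3: a = realloc(a, 26) -> a = 25; heap: [0-8 FREE][9-24 ALLOC][25-50 ALLOC][51-61 FREE]
Op 4: free(b) -> (freed b); heap: [0-24 FREE][25-50 ALLOC][51-61 FREE]
Op 5: a = realloc(a, 13) -> a = 25; heap: [0-24 FREE][25-37 ALLOC][38-61 FREE]
Op 6: a = realloc(a, 7) -> a = 25; heap: [0-24 FREE][25-31 ALLOC][32-61 FREE]
Free blocks: [25 30] total_free=55 largest=30 -> 100*(55-30)/55 = 2500/55 ≈ 45.455 -> rounds to 45

Answer: 45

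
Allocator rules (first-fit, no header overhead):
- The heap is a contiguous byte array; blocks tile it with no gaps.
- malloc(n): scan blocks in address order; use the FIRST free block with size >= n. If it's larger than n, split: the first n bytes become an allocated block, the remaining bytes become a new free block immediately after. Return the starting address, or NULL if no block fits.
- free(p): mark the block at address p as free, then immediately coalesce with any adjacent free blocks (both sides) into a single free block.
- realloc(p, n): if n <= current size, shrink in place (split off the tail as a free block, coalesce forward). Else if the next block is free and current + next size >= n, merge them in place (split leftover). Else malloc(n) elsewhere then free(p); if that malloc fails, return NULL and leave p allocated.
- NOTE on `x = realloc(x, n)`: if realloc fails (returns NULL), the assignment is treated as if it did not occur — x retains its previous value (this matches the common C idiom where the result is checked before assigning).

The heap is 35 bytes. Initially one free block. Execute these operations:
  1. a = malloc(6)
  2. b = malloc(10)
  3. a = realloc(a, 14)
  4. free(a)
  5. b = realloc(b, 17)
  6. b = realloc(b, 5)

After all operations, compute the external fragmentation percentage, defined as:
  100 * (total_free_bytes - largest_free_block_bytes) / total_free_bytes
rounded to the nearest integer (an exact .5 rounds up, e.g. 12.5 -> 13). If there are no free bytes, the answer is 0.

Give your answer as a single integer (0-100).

Answer: 20

Derivation:
Op 1: a = malloc(6) -> a = 0; heap: [0-5 ALLOC][6-34 FREE]
Op 2: b = malloc(10) -> b = 6; heap: [0-5 ALLOC][6-15 ALLOC][16-34 FREE]
Op 3: a = realloc(a, 14) -> a = 16; heap: [0-5 FREE][6-15 ALLOC][16-29 ALLOC][30-34 FREE]
Op 4: free(a) -> (freed a); heap: [0-5 FREE][6-15 ALLOC][16-34 FREE]
Op 5: b = realloc(b, 17) -> b = 6; heap: [0-5 FREE][6-22 ALLOC][23-34 FREE]
Op 6: b = realloc(b, 5) -> b = 6; heap: [0-5 FREE][6-10 ALLOC][11-34 FREE]
Free blocks: [6 24] total_free=30 largest=24 -> 100*(30-24)/30 = 600/30 = 20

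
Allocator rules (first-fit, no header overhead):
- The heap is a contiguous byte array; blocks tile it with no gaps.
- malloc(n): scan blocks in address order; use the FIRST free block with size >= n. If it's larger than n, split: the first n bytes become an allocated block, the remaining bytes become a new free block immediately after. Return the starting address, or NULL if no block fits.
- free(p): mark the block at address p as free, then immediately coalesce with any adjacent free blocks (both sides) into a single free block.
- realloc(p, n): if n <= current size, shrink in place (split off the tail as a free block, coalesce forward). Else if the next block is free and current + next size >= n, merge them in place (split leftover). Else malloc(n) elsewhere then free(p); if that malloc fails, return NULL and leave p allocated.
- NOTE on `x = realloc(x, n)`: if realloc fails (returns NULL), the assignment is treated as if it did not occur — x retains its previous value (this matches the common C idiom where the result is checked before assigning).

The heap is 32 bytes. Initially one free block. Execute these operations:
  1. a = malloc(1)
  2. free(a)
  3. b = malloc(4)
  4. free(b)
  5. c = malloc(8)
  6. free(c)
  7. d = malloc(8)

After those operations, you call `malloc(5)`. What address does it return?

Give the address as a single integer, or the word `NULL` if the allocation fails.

Op 1: a = malloc(1) -> a = 0; heap: [0-0 ALLOC][1-31 FREE]
Op 2: free(a) -> (freed a); heap: [0-31 FREE]
Op 3: b = malloc(4) -> b = 0; heap: [0-3 ALLOC][4-31 FREE]
Op 4: free(b) -> (freed b); heap: [0-31 FREE]
Op 5: c = malloc(8) -> c = 0; heap: [0-7 ALLOC][8-31 FREE]
Op 6: free(c) -> (freed c); heap: [0-31 FREE]
Op 7: d = malloc(8) -> d = 0; heap: [0-7 ALLOC][8-31 FREE]
malloc(5): first-fit scan over [0-7 ALLOC][8-31 FREE] -> 8

Answer: 8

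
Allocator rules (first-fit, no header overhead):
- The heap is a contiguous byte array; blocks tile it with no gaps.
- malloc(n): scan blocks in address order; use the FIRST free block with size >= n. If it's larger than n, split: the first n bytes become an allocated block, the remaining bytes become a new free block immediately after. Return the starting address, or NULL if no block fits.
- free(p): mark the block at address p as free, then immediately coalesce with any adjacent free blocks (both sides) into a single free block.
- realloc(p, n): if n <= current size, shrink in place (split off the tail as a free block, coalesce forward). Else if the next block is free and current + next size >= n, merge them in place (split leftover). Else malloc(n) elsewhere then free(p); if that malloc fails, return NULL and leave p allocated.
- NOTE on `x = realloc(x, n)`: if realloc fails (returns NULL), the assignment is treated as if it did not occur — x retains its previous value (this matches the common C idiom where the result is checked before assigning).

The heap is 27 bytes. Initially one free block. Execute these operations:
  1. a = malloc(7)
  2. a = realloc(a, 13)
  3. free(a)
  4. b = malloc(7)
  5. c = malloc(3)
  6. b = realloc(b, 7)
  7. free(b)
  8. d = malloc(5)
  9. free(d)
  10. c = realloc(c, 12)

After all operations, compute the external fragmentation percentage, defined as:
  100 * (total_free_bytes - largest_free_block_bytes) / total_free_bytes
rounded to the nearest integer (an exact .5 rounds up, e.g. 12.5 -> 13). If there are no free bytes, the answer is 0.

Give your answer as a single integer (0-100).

Op 1: a = malloc(7) -> a = 0; heap: [0-6 ALLOC][7-26 FREE]
Op 2: a = realloc(a, 13) -> a = 0; heap: [0-12 ALLOC][13-26 FREE]
Op 3: free(a) -> (freed a); heap: [0-26 FREE]
Op 4: b = malloc(7) -> b = 0; heap: [0-6 ALLOC][7-26 FREE]
Op 5: c = malloc(3) -> c = 7; heap: [0-6 ALLOC][7-9 ALLOC][10-26 FREE]
Op 6: b = realloc(b, 7) -> b = 0; heap: [0-6 ALLOC][7-9 ALLOC][10-26 FREE]
Op 7: free(b) -> (freed b); heap: [0-6 FREE][7-9 ALLOC][10-26 FREE]
Op 8: d = malloc(5) -> d = 0; heap: [0-4 ALLOC][5-6 FREE][7-9 ALLOC][10-26 FREE]
Op 9: free(d) -> (freed d); heap: [0-6 FREE][7-9 ALLOC][10-26 FREE]
Op 10: c = realloc(c, 12) -> c = 7; heap: [0-6 FREE][7-18 ALLOC][19-26 FREE]
Free blocks: [7 8] total_free=15 largest=8 -> 100*(15-8)/15 = 700/15 ≈ 46.667 -> rounds to 47

Answer: 47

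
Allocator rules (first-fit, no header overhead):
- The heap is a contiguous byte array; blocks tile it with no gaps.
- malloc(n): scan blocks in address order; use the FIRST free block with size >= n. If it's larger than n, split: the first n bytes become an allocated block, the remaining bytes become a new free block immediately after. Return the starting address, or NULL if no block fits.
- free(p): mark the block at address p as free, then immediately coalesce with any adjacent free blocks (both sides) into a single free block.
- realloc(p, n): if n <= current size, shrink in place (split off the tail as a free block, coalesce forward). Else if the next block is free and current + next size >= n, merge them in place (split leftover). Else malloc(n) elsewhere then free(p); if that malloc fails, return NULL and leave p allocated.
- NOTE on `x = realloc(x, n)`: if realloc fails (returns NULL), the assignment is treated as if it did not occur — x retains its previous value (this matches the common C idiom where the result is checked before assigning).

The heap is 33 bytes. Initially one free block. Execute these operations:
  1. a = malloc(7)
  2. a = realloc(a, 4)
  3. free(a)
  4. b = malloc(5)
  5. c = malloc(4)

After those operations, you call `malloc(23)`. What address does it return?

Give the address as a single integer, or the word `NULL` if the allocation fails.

Answer: 9

Derivation:
Op 1: a = malloc(7) -> a = 0; heap: [0-6 ALLOC][7-32 FREE]
Op 2: a = realloc(a, 4) -> a = 0; heap: [0-3 ALLOC][4-32 FREE]
Op 3: free(a) -> (freed a); heap: [0-32 FREE]
Op 4: b = malloc(5) -> b = 0; heap: [0-4 ALLOC][5-32 FREE]
Op 5: c = malloc(4) -> c = 5; heap: [0-4 ALLOC][5-8 ALLOC][9-32 FREE]
malloc(23): first-fit scan over [0-4 ALLOC][5-8 ALLOC][9-32 FREE] -> 9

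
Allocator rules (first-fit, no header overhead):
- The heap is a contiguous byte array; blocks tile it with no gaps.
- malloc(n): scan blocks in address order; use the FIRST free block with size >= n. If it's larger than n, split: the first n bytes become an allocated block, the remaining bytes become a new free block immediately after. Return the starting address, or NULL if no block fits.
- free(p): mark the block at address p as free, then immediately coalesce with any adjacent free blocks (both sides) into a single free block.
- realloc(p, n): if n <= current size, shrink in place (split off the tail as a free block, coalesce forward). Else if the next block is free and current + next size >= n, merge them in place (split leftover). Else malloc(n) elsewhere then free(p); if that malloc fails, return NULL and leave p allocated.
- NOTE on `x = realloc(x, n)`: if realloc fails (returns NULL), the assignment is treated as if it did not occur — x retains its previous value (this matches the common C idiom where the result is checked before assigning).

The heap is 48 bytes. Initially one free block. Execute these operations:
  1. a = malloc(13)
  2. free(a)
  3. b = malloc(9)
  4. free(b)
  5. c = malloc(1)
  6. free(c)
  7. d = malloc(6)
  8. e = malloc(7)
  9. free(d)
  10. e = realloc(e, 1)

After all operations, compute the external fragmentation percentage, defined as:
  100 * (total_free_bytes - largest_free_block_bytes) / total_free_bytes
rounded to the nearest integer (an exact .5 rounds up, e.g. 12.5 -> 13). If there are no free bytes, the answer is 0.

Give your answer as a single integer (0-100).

Answer: 13

Derivation:
Op 1: a = malloc(13) -> a = 0; heap: [0-12 ALLOC][13-47 FREE]
Op 2: free(a) -> (freed a); heap: [0-47 FREE]
Op 3: b = malloc(9) -> b = 0; heap: [0-8 ALLOC][9-47 FREE]
Op 4: free(b) -> (freed b); heap: [0-47 FREE]
Op 5: c = malloc(1) -> c = 0; heap: [0-0 ALLOC][1-47 FREE]
Op 6: free(c) -> (freed c); heap: [0-47 FREE]
Op 7: d = malloc(6) -> d = 0; heap: [0-5 ALLOC][6-47 FREE]
Op 8: e = malloc(7) -> e = 6; heap: [0-5 ALLOC][6-12 ALLOC][13-47 FREE]
Op 9: free(d) -> (freed d); heap: [0-5 FREE][6-12 ALLOC][13-47 FREE]
Op 10: e = realloc(e, 1) -> e = 6; heap: [0-5 FREE][6-6 ALLOC][7-47 FREE]
Free blocks: [6 41] total_free=47 largest=41 -> 100*(47-41)/47 = 600/47 ≈ 12.766 -> rounds to 13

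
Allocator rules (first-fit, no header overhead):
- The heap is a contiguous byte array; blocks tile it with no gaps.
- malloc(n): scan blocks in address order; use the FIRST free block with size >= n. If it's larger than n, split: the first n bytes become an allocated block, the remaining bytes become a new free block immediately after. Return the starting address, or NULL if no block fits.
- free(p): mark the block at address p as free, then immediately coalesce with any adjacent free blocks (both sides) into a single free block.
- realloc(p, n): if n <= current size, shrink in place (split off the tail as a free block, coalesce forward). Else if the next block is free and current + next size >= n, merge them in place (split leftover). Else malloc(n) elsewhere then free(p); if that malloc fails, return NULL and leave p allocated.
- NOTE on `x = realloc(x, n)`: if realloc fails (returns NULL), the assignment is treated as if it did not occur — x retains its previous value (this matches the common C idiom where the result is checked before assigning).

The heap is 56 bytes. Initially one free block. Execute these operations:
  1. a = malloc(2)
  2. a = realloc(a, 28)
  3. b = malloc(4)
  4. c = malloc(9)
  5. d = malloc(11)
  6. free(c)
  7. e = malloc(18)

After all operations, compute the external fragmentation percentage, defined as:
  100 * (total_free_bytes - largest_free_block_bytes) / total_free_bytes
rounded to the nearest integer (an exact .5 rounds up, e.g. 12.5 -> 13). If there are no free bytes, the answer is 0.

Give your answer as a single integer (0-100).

Op 1: a = malloc(2) -> a = 0; heap: [0-1 ALLOC][2-55 FREE]
Op 2: a = realloc(a, 28) -> a = 0; heap: [0-27 ALLOC][28-55 FREE]
Op 3: b = malloc(4) -> b = 28; heap: [0-27 ALLOC][28-31 ALLOC][32-55 FREE]
Op 4: c = malloc(9) -> c = 32; heap: [0-27 ALLOC][28-31 ALLOC][32-40 ALLOC][41-55 FREE]
Op 5: d = malloc(11) -> d = 41; heap: [0-27 ALLOC][28-31 ALLOC][32-40 ALLOC][41-51 ALLOC][52-55 FREE]
Op 6: free(c) -> (freed c); heap: [0-27 ALLOC][28-31 ALLOC][32-40 FREE][41-51 ALLOC][52-55 FREE]
Op 7: e = malloc(18) -> e = NULL; heap: [0-27 ALLOC][28-31 ALLOC][32-40 FREE][41-51 ALLOC][52-55 FREE]
Free blocks: [9 4] total_free=13 largest=9 -> 100*(13-9)/13 = 400/13 ≈ 30.769 -> rounds to 31

Answer: 31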